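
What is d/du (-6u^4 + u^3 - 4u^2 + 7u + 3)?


Apply the power rule term by term:
  d/du(-6u^4) = -24u^3
  d/du(u^3) = 3u^2
  d/du(-4u^2) = -8u
  d/du(7u) = 7
  d/du(3) = 0
p'(u) = -24u^3 + 3u^2 - 8u + 7


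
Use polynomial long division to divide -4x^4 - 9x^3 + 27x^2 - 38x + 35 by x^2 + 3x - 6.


(-4x^4 - 9x^3 + 27x^2 - 38x + 35) / (x^2 + 3x - 6)
Step 1: -4x^2 * (x^2 + 3x - 6) = -4x^4 - 12x^3 + 24x^2; subtract.
Step 2: 3x * (x^2 + 3x - 6) = 3x^3 + 9x^2 - 18x; subtract.
Step 3: -6 * (x^2 + 3x - 6) = -6x^2 - 18x + 36; subtract.
Quotient: -4x^2 + 3x - 6, Remainder: -2x - 1


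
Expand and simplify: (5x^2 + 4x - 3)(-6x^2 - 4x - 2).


Distribute each term of the first polynomial:
  (5x^2)(-6x^2 - 4x - 2) = -30x^4 - 20x^3 - 10x^2
  (4x)(-6x^2 - 4x - 2) = -24x^3 - 16x^2 - 8x
  (-3)(-6x^2 - 4x - 2) = 18x^2 + 12x + 6
Sum: -30x^4 - 44x^3 - 8x^2 + 4x + 6


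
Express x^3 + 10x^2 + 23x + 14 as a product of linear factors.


Try integer roots (divisors of 14). x=-7: p(-7)=0.
Divide out (x + 7): quotient is x^2 + 3x + 2.
Factor the quadratic: (x + 2)(x + 1)
Result: (x + 7)(x + 2)(x + 1)


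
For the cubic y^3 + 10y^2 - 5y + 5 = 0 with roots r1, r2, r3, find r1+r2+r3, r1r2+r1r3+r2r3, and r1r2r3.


Monic cubic y^3+by^2+cy+d=0: sum=-b, pairwise sum=c, product=-d.
b=10, c=-5, d=5
r1+r2+r3 = -10
r1r2+r1r3+r2r3 = -5
r1r2r3 = -5


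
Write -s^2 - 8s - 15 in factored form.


Roots satisfy r1 + r2 = -b/a = -8 and r1*r2 = c/a = 15.
So r1 = -3, r2 = -5.
-s^2 - 8s - 15 = -(s - r1)(s - r2) = -(s + 3)(s + 5)


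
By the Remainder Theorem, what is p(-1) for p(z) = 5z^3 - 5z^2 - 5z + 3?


By the Remainder Theorem, the remainder equals p(-1):
  5*(-1)^3 = -5
  -5*(-1)^2 = -5
  -5*(-1)^1 = 5
  constant: 3
Sum: -5 - 5 + 5 + 3 = -2


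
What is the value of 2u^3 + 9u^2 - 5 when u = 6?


Using direct substitution:
  2 * (6)^3 = 432
  9 * (6)^2 = 324
  0 * (6)^1 = 0
  constant: -5
Sum = 432 + 324 + 0 - 5 = 751


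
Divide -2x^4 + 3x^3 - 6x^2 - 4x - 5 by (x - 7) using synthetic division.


Synthetic division with c = 7. Coefficients: -2, 3, -6, -4, -5
Bring down -2.
  -2 * 7 = -14; -14 + 3 = -11
  -11 * 7 = -77; -77 - 6 = -83
  -83 * 7 = -581; -581 - 4 = -585
  -585 * 7 = -4095; -4095 - 5 = -4100
Quotient: -2x^3 - 11x^2 - 83x - 585, Remainder: -4100


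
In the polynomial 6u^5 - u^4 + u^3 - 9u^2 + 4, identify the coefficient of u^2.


Read off the coefficient of u^2: -9


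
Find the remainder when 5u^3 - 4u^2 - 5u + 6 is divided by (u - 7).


By the Remainder Theorem, the remainder equals p(7):
  5*(7)^3 = 1715
  -4*(7)^2 = -196
  -5*(7)^1 = -35
  constant: 6
Sum: 1715 - 196 - 35 + 6 = 1490


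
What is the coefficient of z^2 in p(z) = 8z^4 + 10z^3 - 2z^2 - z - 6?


Read off the coefficient of z^2: -2


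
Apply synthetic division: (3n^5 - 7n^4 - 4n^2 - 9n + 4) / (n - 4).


Synthetic division with c = 4. Coefficients: 3, -7, 0, -4, -9, 4
Bring down 3.
  3 * 4 = 12; 12 - 7 = 5
  5 * 4 = 20; 20 + 0 = 20
  20 * 4 = 80; 80 - 4 = 76
  76 * 4 = 304; 304 - 9 = 295
  295 * 4 = 1180; 1180 + 4 = 1184
Quotient: 3n^4 + 5n^3 + 20n^2 + 76n + 295, Remainder: 1184


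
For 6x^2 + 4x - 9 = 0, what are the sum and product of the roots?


For ax^2+bx+c=0: sum = -b/a, product = c/a.
a=6, b=4, c=-9
Sum = -(4)/6 = -2/3
Product = (-9)/6 = -3/2


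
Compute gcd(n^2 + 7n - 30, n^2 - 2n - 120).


Factor each:
  n^2 + 7n - 30 = (n + 10)(n - 3)
  n^2 - 2n - 120 = (n + 10)(n - 12)
Common monic factor: n + 10


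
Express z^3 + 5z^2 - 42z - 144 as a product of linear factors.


Try integer roots (divisors of -144). z=-8: p(-8)=0.
Divide out (z + 8): quotient is z^2 - 3z - 18.
Factor the quadratic: (z + 3)(z - 6)
Result: (z + 8)(z + 3)(z - 6)


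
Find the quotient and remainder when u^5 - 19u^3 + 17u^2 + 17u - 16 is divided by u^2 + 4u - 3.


(u^5 - 19u^3 + 17u^2 + 17u - 16) / (u^2 + 4u - 3)
Step 1: u^3 * (u^2 + 4u - 3) = u^5 + 4u^4 - 3u^3; subtract.
Step 2: -4u^2 * (u^2 + 4u - 3) = -4u^4 - 16u^3 + 12u^2; subtract.
Step 3: 0 * (u^2 + 4u - 3) = 0; subtract.
Step 4: 5 * (u^2 + 4u - 3) = 5u^2 + 20u - 15; subtract.
Quotient: u^3 - 4u^2 + 5, Remainder: -3u - 1


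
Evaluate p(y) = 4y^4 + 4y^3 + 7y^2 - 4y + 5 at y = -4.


Using direct substitution:
  4 * (-4)^4 = 1024
  4 * (-4)^3 = -256
  7 * (-4)^2 = 112
  -4 * (-4)^1 = 16
  constant: 5
Sum = 1024 - 256 + 112 + 16 + 5 = 901


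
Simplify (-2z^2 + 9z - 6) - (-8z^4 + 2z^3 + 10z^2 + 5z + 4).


Distribute the minus sign:
  (-2z^2 + 9z - 6)
- (-8z^4 + 2z^3 + 10z^2 + 5z + 4)
Negate second polynomial: 8z^4 - 2z^3 - 10z^2 - 5z - 4
Add: 8z^4 - 2z^3 - 12z^2 + 4z - 10


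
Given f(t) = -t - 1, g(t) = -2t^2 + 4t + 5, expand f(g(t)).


Substitute g(t) into f:
f(g(t)) = -1*(-2t^2 + 4t + 5) + (-1)
Expand and combine: 2t^2 - 4t - 6


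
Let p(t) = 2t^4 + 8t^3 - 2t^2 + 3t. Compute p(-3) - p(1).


p(-3) = -81
p(1) = 11
p(-3) - p(1) = -81 - 11 = -92


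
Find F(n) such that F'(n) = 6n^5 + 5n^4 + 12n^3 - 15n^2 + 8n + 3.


Reverse power rule on each term:
  ∫ 6n^5 dn = n^6
  ∫ 5n^4 dn = n^5
  ∫ 12n^3 dn = 3n^4
  ∫ -15n^2 dn = -5n^3
  ∫ 8n dn = 4n^2
  ∫ 3 dn = 3n
F(n) = n^6 + n^5 + 3n^4 - 5n^3 + 4n^2 + 3n + C


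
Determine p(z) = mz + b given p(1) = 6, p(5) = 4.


p(z) = mz + b. Using p(1)=6, p(5)=4:
m = (6 - 4)/(1 - 5) = 2/-4 = -1/2
b = 6 - m*(1) = 6 + 1/2 = 13/2
p(z) = -(1/2)z + (13/2)


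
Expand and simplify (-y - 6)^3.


Expand (-y - 6)^3 by repeated multiplication:
  (-y - 6)^2 = y^2 + 12y + 36
= -y^3 - 18y^2 - 108y - 216


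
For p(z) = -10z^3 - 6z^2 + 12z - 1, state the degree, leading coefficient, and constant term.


Highest power of z is 3, with coefficient -10. Constant term is -1.
Degree = 3, leading coefficient = -10, constant term = -1


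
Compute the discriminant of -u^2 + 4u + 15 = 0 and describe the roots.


D = b^2 - 4ac = (4)^2 - 4(-1)(15) = 16 + 60 = 76
Since D > 0: two distinct irrational roots


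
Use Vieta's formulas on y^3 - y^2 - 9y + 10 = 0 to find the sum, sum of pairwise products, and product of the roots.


Monic cubic y^3+by^2+cy+d=0: sum=-b, pairwise sum=c, product=-d.
b=-1, c=-9, d=10
r1+r2+r3 = 1
r1r2+r1r3+r2r3 = -9
r1r2r3 = -10


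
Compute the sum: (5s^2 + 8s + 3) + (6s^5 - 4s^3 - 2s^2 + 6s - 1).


Align terms by degree and add:
  5s^2 + 8s + 3
+ 6s^5 - 4s^3 - 2s^2 + 6s - 1
= 6s^5 - 4s^3 + 3s^2 + 14s + 2


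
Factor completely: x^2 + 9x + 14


Roots satisfy r1 + r2 = -b/a = -9 and r1*r2 = c/a = 14.
So r1 = -2, r2 = -7.
x^2 + 9x + 14 = (x - r1)(x - r2) = (x + 2)(x + 7)


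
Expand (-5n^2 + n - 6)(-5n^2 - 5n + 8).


Distribute each term of the first polynomial:
  (-5n^2)(-5n^2 - 5n + 8) = 25n^4 + 25n^3 - 40n^2
  (n)(-5n^2 - 5n + 8) = -5n^3 - 5n^2 + 8n
  (-6)(-5n^2 - 5n + 8) = 30n^2 + 30n - 48
Sum: 25n^4 + 20n^3 - 15n^2 + 38n - 48


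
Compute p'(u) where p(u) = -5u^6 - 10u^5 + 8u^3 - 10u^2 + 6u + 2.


Apply the power rule term by term:
  d/du(-5u^6) = -30u^5
  d/du(-10u^5) = -50u^4
  d/du(8u^3) = 24u^2
  d/du(-10u^2) = -20u
  d/du(6u) = 6
  d/du(2) = 0
p'(u) = -30u^5 - 50u^4 + 24u^2 - 20u + 6


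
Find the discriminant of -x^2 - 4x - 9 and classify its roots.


D = b^2 - 4ac = (-4)^2 - 4(-1)(-9) = 16 - 36 = -20
Since D < 0: two complex conjugate roots (no real roots)


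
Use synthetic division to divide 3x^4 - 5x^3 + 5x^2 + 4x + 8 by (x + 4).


Synthetic division with c = -4. Coefficients: 3, -5, 5, 4, 8
Bring down 3.
  3 * -4 = -12; -12 - 5 = -17
  -17 * -4 = 68; 68 + 5 = 73
  73 * -4 = -292; -292 + 4 = -288
  -288 * -4 = 1152; 1152 + 8 = 1160
Quotient: 3x^3 - 17x^2 + 73x - 288, Remainder: 1160


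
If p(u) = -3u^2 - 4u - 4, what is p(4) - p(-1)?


p(4) = -68
p(-1) = -3
p(4) - p(-1) = -68 + 3 = -65


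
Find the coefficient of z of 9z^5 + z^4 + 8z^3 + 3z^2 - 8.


Read off the coefficient of z: 0


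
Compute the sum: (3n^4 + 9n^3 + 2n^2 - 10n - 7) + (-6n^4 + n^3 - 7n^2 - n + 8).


Align terms by degree and add:
  3n^4 + 9n^3 + 2n^2 - 10n - 7
  -6n^4 + n^3 - 7n^2 - n + 8
= -3n^4 + 10n^3 - 5n^2 - 11n + 1


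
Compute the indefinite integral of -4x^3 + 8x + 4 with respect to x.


Reverse power rule on each term:
  ∫ -4x^3 dx = -x^4
  ∫ 8x dx = 4x^2
  ∫ 4 dx = 4x
F(x) = -x^4 + 4x^2 + 4x + C


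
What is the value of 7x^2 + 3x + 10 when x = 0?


Using direct substitution:
  7 * (0)^2 = 0
  3 * (0)^1 = 0
  constant: 10
Sum = 0 + 0 + 10 = 10


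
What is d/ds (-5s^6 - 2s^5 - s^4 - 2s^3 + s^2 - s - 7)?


Apply the power rule term by term:
  d/ds(-5s^6) = -30s^5
  d/ds(-2s^5) = -10s^4
  d/ds(-s^4) = -4s^3
  d/ds(-2s^3) = -6s^2
  d/ds(s^2) = 2s
  d/ds(-s) = -1
  d/ds(-7) = 0
p'(s) = -30s^5 - 10s^4 - 4s^3 - 6s^2 + 2s - 1


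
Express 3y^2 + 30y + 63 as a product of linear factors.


Roots satisfy r1 + r2 = -b/a = -10 and r1*r2 = c/a = 21.
So r1 = -7, r2 = -3.
3y^2 + 30y + 63 = 3(y - r1)(y - r2) = 3(y + 7)(y + 3)


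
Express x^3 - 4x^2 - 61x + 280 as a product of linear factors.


Try integer roots (divisors of 280). x=-8: p(-8)=0.
Divide out (x + 8): quotient is x^2 - 12x + 35.
Factor the quadratic: (x - 7)(x - 5)
Result: (x + 8)(x - 7)(x - 5)


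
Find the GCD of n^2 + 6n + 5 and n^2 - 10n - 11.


Factor each:
  n^2 + 6n + 5 = (n + 1)(n + 5)
  n^2 - 10n - 11 = (n + 1)(n - 11)
Common monic factor: n + 1


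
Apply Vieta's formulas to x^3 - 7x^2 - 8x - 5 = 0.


Monic cubic x^3+bx^2+cx+d=0: sum=-b, pairwise sum=c, product=-d.
b=-7, c=-8, d=-5
r1+r2+r3 = 7
r1r2+r1r3+r2r3 = -8
r1r2r3 = 5


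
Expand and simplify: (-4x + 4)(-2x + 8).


Distribute each term of the first polynomial:
  (-4x)(-2x + 8) = 8x^2 - 32x
  (4)(-2x + 8) = -8x + 32
Sum: 8x^2 - 40x + 32


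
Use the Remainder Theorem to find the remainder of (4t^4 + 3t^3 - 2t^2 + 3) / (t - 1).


By the Remainder Theorem, the remainder equals p(1):
  4*(1)^4 = 4
  3*(1)^3 = 3
  -2*(1)^2 = -2
  0*(1)^1 = 0
  constant: 3
Sum: 4 + 3 - 2 + 0 + 3 = 8


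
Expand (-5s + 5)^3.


Expand (-5s + 5)^3 by repeated multiplication:
  (-5s + 5)^2 = 25s^2 - 50s + 25
= -125s^3 + 375s^2 - 375s + 125


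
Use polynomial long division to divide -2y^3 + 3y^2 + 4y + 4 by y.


(-2y^3 + 3y^2 + 4y + 4) / (y)
Step 1: -2y^2 * (y) = -2y^3; subtract.
Step 2: 3y * (y) = 3y^2; subtract.
Step 3: 4 * (y) = 4y; subtract.
Quotient: -2y^2 + 3y + 4, Remainder: 4


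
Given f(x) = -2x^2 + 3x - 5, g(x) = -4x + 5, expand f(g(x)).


Substitute g(x) into f:
f(g(x)) = -2*(-4x + 5)^2 + 3*(-4x + 5) + (-5)
(-4x + 5)^2 = 16x^2 - 40x + 25
Expand and combine: -32x^2 + 68x - 40


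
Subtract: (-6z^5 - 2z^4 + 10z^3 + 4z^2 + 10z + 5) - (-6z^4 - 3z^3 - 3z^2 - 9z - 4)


Distribute the minus sign:
  (-6z^5 - 2z^4 + 10z^3 + 4z^2 + 10z + 5)
- (-6z^4 - 3z^3 - 3z^2 - 9z - 4)
Negate second polynomial: 6z^4 + 3z^3 + 3z^2 + 9z + 4
Add: -6z^5 + 4z^4 + 13z^3 + 7z^2 + 19z + 9


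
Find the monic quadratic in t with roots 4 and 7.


p(t) = (t - 4)(t - 7)
Expand: t^2 - 11t + 28


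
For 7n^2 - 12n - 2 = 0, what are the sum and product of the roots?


For an^2+bn+c=0: sum = -b/a, product = c/a.
a=7, b=-12, c=-2
Sum = -(-12)/7 = 12/7
Product = (-2)/7 = -2/7


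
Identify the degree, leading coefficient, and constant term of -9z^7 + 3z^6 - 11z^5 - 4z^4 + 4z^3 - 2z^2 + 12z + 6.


Highest power of z is 7, with coefficient -9. Constant term is 6.
Degree = 7, leading coefficient = -9, constant term = 6


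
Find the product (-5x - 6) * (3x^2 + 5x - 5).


Distribute each term of the first polynomial:
  (-5x)(3x^2 + 5x - 5) = -15x^3 - 25x^2 + 25x
  (-6)(3x^2 + 5x - 5) = -18x^2 - 30x + 30
Sum: -15x^3 - 43x^2 - 5x + 30


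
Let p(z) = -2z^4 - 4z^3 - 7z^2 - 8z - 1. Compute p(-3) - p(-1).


p(-3) = -94
p(-1) = 2
p(-3) - p(-1) = -94 - 2 = -96


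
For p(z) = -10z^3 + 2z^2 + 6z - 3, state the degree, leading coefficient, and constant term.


Highest power of z is 3, with coefficient -10. Constant term is -3.
Degree = 3, leading coefficient = -10, constant term = -3


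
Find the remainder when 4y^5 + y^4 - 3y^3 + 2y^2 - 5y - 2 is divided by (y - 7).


By the Remainder Theorem, the remainder equals p(7):
  4*(7)^5 = 67228
  1*(7)^4 = 2401
  -3*(7)^3 = -1029
  2*(7)^2 = 98
  -5*(7)^1 = -35
  constant: -2
Sum: 67228 + 2401 - 1029 + 98 - 35 - 2 = 68661


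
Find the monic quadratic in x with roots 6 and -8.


p(x) = (x - 6)(x + 8)
Expand: x^2 + 2x - 48


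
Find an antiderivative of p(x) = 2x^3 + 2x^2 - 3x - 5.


Reverse power rule on each term:
  ∫ 2x^3 dx = (1/2)x^4
  ∫ 2x^2 dx = (2/3)x^3
  ∫ -3x dx = -(3/2)x^2
  ∫ -5 dx = -5x
F(x) = (1/2)x^4 + (2/3)x^3 - (3/2)x^2 - 5x + C


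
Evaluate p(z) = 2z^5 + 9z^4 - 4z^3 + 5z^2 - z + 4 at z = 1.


Using direct substitution:
  2 * (1)^5 = 2
  9 * (1)^4 = 9
  -4 * (1)^3 = -4
  5 * (1)^2 = 5
  -1 * (1)^1 = -1
  constant: 4
Sum = 2 + 9 - 4 + 5 - 1 + 4 = 15


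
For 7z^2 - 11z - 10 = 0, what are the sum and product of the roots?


For az^2+bz+c=0: sum = -b/a, product = c/a.
a=7, b=-11, c=-10
Sum = -(-11)/7 = 11/7
Product = (-10)/7 = -10/7


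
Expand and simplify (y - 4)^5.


Expand (y - 4)^5 by repeated multiplication:
  (y - 4)^2 = y^2 - 8y + 16
  (y - 4)^3 = y^3 - 12y^2 + 48y - 64
  (y - 4)^4 = y^4 - 16y^3 + 96y^2 - 256y + 256
= y^5 - 20y^4 + 160y^3 - 640y^2 + 1280y - 1024


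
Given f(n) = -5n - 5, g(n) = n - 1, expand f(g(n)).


Substitute g(n) into f:
f(g(n)) = -5*(n - 1) + (-5)
Expand and combine: -5n


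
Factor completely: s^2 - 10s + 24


Roots satisfy r1 + r2 = -b/a = 10 and r1*r2 = c/a = 24.
So r1 = 4, r2 = 6.
s^2 - 10s + 24 = (s - r1)(s - r2) = (s - 4)(s - 6)


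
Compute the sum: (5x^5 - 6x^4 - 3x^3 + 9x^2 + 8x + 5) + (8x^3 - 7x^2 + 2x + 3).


Align terms by degree and add:
  5x^5 - 6x^4 - 3x^3 + 9x^2 + 8x + 5
+ 8x^3 - 7x^2 + 2x + 3
= 5x^5 - 6x^4 + 5x^3 + 2x^2 + 10x + 8


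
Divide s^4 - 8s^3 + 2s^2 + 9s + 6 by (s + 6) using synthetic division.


Synthetic division with c = -6. Coefficients: 1, -8, 2, 9, 6
Bring down 1.
  1 * -6 = -6; -6 - 8 = -14
  -14 * -6 = 84; 84 + 2 = 86
  86 * -6 = -516; -516 + 9 = -507
  -507 * -6 = 3042; 3042 + 6 = 3048
Quotient: s^3 - 14s^2 + 86s - 507, Remainder: 3048


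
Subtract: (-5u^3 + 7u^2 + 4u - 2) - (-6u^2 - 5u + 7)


Distribute the minus sign:
  (-5u^3 + 7u^2 + 4u - 2)
- (-6u^2 - 5u + 7)
Negate second polynomial: 6u^2 + 5u - 7
Add: -5u^3 + 13u^2 + 9u - 9


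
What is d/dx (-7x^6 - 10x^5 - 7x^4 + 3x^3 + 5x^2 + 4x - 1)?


Apply the power rule term by term:
  d/dx(-7x^6) = -42x^5
  d/dx(-10x^5) = -50x^4
  d/dx(-7x^4) = -28x^3
  d/dx(3x^3) = 9x^2
  d/dx(5x^2) = 10x
  d/dx(4x) = 4
  d/dx(-1) = 0
p'(x) = -42x^5 - 50x^4 - 28x^3 + 9x^2 + 10x + 4


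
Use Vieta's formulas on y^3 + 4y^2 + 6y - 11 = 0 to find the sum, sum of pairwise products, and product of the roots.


Monic cubic y^3+by^2+cy+d=0: sum=-b, pairwise sum=c, product=-d.
b=4, c=6, d=-11
r1+r2+r3 = -4
r1r2+r1r3+r2r3 = 6
r1r2r3 = 11


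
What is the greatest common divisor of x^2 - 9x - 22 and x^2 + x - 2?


Factor each:
  x^2 - 9x - 22 = (x + 2)(x - 11)
  x^2 + x - 2 = (x + 2)(x - 1)
Common monic factor: x + 2


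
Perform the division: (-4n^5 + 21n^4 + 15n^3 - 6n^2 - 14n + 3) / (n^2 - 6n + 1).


(-4n^5 + 21n^4 + 15n^3 - 6n^2 - 14n + 3) / (n^2 - 6n + 1)
Step 1: -4n^3 * (n^2 - 6n + 1) = -4n^5 + 24n^4 - 4n^3; subtract.
Step 2: -3n^2 * (n^2 - 6n + 1) = -3n^4 + 18n^3 - 3n^2; subtract.
Step 3: n * (n^2 - 6n + 1) = n^3 - 6n^2 + n; subtract.
Step 4: 3 * (n^2 - 6n + 1) = 3n^2 - 18n + 3; subtract.
Quotient: -4n^3 - 3n^2 + n + 3, Remainder: 3n


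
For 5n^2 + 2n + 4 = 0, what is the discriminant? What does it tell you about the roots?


D = b^2 - 4ac = (2)^2 - 4(5)(4) = 4 - 80 = -76
Since D < 0: two complex conjugate roots (no real roots)


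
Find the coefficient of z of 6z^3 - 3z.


Read off the coefficient of z: -3


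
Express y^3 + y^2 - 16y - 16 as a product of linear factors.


Try integer roots (divisors of -16). y=4: p(4)=0.
Divide out (y - 4): quotient is y^2 + 5y + 4.
Factor the quadratic: (y + 4)(y + 1)
Result: (y - 4)(y + 4)(y + 1)


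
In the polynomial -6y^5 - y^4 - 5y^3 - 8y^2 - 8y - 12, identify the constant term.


Read off the constant term: -12


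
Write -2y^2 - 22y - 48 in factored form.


Roots satisfy r1 + r2 = -b/a = -11 and r1*r2 = c/a = 24.
So r1 = -8, r2 = -3.
-2y^2 - 22y - 48 = -2(y - r1)(y - r2) = -2(y + 8)(y + 3)


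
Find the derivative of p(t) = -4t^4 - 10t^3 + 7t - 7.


Apply the power rule term by term:
  d/dt(-4t^4) = -16t^3
  d/dt(-10t^3) = -30t^2
  d/dt(7t) = 7
  d/dt(-7) = 0
p'(t) = -16t^3 - 30t^2 + 7


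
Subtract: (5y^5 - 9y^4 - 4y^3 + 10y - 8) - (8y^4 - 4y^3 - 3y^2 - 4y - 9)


Distribute the minus sign:
  (5y^5 - 9y^4 - 4y^3 + 10y - 8)
- (8y^4 - 4y^3 - 3y^2 - 4y - 9)
Negate second polynomial: -8y^4 + 4y^3 + 3y^2 + 4y + 9
Add: 5y^5 - 17y^4 + 3y^2 + 14y + 1


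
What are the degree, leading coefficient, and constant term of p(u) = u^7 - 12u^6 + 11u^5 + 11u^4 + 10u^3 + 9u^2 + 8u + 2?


Highest power of u is 7, with coefficient 1. Constant term is 2.
Degree = 7, leading coefficient = 1, constant term = 2


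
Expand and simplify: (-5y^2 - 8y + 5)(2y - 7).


Distribute each term of the first polynomial:
  (-5y^2)(2y - 7) = -10y^3 + 35y^2
  (-8y)(2y - 7) = -16y^2 + 56y
  (5)(2y - 7) = 10y - 35
Sum: -10y^3 + 19y^2 + 66y - 35


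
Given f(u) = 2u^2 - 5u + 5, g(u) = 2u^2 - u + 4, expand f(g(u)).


Substitute g(u) into f:
f(g(u)) = 2*(2u^2 - u + 4)^2 + (-5)*(2u^2 - u + 4) + 5
(2u^2 - u + 4)^2 = 4u^4 - 4u^3 + 17u^2 - 8u + 16
Expand and combine: 8u^4 - 8u^3 + 24u^2 - 11u + 17


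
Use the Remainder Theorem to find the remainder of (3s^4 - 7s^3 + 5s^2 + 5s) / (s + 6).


By the Remainder Theorem, the remainder equals p(-6):
  3*(-6)^4 = 3888
  -7*(-6)^3 = 1512
  5*(-6)^2 = 180
  5*(-6)^1 = -30
  constant: 0
Sum: 3888 + 1512 + 180 - 30 + 0 = 5550


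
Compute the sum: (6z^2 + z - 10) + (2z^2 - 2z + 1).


Align terms by degree and add:
  6z^2 + z - 10
+ 2z^2 - 2z + 1
= 8z^2 - z - 9


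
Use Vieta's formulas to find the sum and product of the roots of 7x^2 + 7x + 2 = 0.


For ax^2+bx+c=0: sum = -b/a, product = c/a.
a=7, b=7, c=2
Sum = -(7)/7 = -1
Product = (2)/7 = 2/7


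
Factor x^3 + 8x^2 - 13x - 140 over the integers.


Try integer roots (divisors of -140). x=4: p(4)=0.
Divide out (x - 4): quotient is x^2 + 12x + 35.
Factor the quadratic: (x + 7)(x + 5)
Result: (x - 4)(x + 7)(x + 5)


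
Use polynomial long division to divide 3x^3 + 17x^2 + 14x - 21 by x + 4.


(3x^3 + 17x^2 + 14x - 21) / (x + 4)
Step 1: 3x^2 * (x + 4) = 3x^3 + 12x^2; subtract.
Step 2: 5x * (x + 4) = 5x^2 + 20x; subtract.
Step 3: -6 * (x + 4) = -6x - 24; subtract.
Quotient: 3x^2 + 5x - 6, Remainder: 3


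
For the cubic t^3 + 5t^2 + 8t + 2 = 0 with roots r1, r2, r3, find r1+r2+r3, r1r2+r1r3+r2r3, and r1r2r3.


Monic cubic t^3+bt^2+ct+d=0: sum=-b, pairwise sum=c, product=-d.
b=5, c=8, d=2
r1+r2+r3 = -5
r1r2+r1r3+r2r3 = 8
r1r2r3 = -2


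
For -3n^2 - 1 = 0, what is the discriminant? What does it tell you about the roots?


D = b^2 - 4ac = (0)^2 - 4(-3)(-1) = 0 - 12 = -12
Since D < 0: two complex conjugate roots (no real roots)


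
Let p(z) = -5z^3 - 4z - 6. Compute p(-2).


Using direct substitution:
  -5 * (-2)^3 = 40
  0 * (-2)^2 = 0
  -4 * (-2)^1 = 8
  constant: -6
Sum = 40 + 0 + 8 - 6 = 42


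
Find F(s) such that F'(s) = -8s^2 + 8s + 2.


Reverse power rule on each term:
  ∫ -8s^2 ds = -(8/3)s^3
  ∫ 8s ds = 4s^2
  ∫ 2 ds = 2s
F(s) = -(8/3)s^3 + 4s^2 + 2s + C


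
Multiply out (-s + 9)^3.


Expand (-s + 9)^3 by repeated multiplication:
  (-s + 9)^2 = s^2 - 18s + 81
= -s^3 + 27s^2 - 243s + 729


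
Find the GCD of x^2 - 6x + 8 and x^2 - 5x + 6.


Factor each:
  x^2 - 6x + 8 = (x - 2)(x - 4)
  x^2 - 5x + 6 = (x - 2)(x - 3)
Common monic factor: x - 2


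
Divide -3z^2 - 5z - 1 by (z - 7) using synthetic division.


Synthetic division with c = 7. Coefficients: -3, -5, -1
Bring down -3.
  -3 * 7 = -21; -21 - 5 = -26
  -26 * 7 = -182; -182 - 1 = -183
Quotient: -3z - 26, Remainder: -183


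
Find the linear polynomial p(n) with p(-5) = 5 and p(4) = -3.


p(n) = mn + b. Using p(-5)=5, p(4)=-3:
m = (5 + 3)/(-5 - 4) = 8/-9 = -8/9
b = 5 - m*(-5) = 5 - 40/9 = 5/9
p(n) = -(8/9)n + (5/9)


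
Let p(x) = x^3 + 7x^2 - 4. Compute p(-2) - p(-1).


p(-2) = 16
p(-1) = 2
p(-2) - p(-1) = 16 - 2 = 14


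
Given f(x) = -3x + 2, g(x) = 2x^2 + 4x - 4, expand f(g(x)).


Substitute g(x) into f:
f(g(x)) = -3*(2x^2 + 4x - 4) + 2
Expand and combine: -6x^2 - 12x + 14


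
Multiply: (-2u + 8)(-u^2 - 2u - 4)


Distribute each term of the first polynomial:
  (-2u)(-u^2 - 2u - 4) = 2u^3 + 4u^2 + 8u
  (8)(-u^2 - 2u - 4) = -8u^2 - 16u - 32
Sum: 2u^3 - 4u^2 - 8u - 32


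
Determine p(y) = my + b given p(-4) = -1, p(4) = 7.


p(y) = my + b. Using p(-4)=-1, p(4)=7:
m = (-1 - 7)/(-4 - 4) = -8/-8 = 1
b = -1 - m*(-4) = -1 + 4 = 3
p(y) = y + 3


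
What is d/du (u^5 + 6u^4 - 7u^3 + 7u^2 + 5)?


Apply the power rule term by term:
  d/du(u^5) = 5u^4
  d/du(6u^4) = 24u^3
  d/du(-7u^3) = -21u^2
  d/du(7u^2) = 14u
  d/du(5) = 0
p'(u) = 5u^4 + 24u^3 - 21u^2 + 14u


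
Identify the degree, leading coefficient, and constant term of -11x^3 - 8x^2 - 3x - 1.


Highest power of x is 3, with coefficient -11. Constant term is -1.
Degree = 3, leading coefficient = -11, constant term = -1


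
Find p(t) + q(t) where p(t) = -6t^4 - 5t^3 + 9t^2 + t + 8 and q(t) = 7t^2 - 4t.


Align terms by degree and add:
  -6t^4 - 5t^3 + 9t^2 + t + 8
+ 7t^2 - 4t
= -6t^4 - 5t^3 + 16t^2 - 3t + 8


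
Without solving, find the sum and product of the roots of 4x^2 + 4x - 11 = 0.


For ax^2+bx+c=0: sum = -b/a, product = c/a.
a=4, b=4, c=-11
Sum = -(4)/4 = -1
Product = (-11)/4 = -11/4


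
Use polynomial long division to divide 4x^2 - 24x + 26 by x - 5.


(4x^2 - 24x + 26) / (x - 5)
Step 1: 4x * (x - 5) = 4x^2 - 20x; subtract.
Step 2: -4 * (x - 5) = -4x + 20; subtract.
Quotient: 4x - 4, Remainder: 6


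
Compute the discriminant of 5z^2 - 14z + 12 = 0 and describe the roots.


D = b^2 - 4ac = (-14)^2 - 4(5)(12) = 196 - 240 = -44
Since D < 0: two complex conjugate roots (no real roots)


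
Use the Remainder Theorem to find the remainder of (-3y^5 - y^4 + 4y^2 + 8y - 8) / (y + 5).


By the Remainder Theorem, the remainder equals p(-5):
  -3*(-5)^5 = 9375
  -1*(-5)^4 = -625
  0*(-5)^3 = 0
  4*(-5)^2 = 100
  8*(-5)^1 = -40
  constant: -8
Sum: 9375 - 625 + 0 + 100 - 40 - 8 = 8802


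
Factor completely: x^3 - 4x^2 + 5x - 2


Try integer roots (divisors of -2). x=2: p(2)=0.
Divide out (x - 2): quotient is x^2 - 2x + 1.
Factor the quadratic: (x - 1)(x - 1)
Result: (x - 2)(x - 1)(x - 1)


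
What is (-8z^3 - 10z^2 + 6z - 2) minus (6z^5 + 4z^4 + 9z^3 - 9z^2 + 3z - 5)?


Distribute the minus sign:
  (-8z^3 - 10z^2 + 6z - 2)
- (6z^5 + 4z^4 + 9z^3 - 9z^2 + 3z - 5)
Negate second polynomial: -6z^5 - 4z^4 - 9z^3 + 9z^2 - 3z + 5
Add: -6z^5 - 4z^4 - 17z^3 - z^2 + 3z + 3


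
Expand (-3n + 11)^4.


Expand (-3n + 11)^4 by repeated multiplication:
  (-3n + 11)^2 = 9n^2 - 66n + 121
  (-3n + 11)^3 = -27n^3 + 297n^2 - 1089n + 1331
= 81n^4 - 1188n^3 + 6534n^2 - 15972n + 14641


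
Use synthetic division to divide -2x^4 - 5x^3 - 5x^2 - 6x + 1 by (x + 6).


Synthetic division with c = -6. Coefficients: -2, -5, -5, -6, 1
Bring down -2.
  -2 * -6 = 12; 12 - 5 = 7
  7 * -6 = -42; -42 - 5 = -47
  -47 * -6 = 282; 282 - 6 = 276
  276 * -6 = -1656; -1656 + 1 = -1655
Quotient: -2x^3 + 7x^2 - 47x + 276, Remainder: -1655


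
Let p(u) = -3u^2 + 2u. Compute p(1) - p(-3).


p(1) = -1
p(-3) = -33
p(1) - p(-3) = -1 + 33 = 32


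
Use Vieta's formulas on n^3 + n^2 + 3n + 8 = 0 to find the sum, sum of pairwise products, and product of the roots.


Monic cubic n^3+bn^2+cn+d=0: sum=-b, pairwise sum=c, product=-d.
b=1, c=3, d=8
r1+r2+r3 = -1
r1r2+r1r3+r2r3 = 3
r1r2r3 = -8


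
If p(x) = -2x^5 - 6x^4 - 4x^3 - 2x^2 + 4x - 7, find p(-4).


Using direct substitution:
  -2 * (-4)^5 = 2048
  -6 * (-4)^4 = -1536
  -4 * (-4)^3 = 256
  -2 * (-4)^2 = -32
  4 * (-4)^1 = -16
  constant: -7
Sum = 2048 - 1536 + 256 - 32 - 16 - 7 = 713


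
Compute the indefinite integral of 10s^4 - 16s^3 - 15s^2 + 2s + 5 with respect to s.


Reverse power rule on each term:
  ∫ 10s^4 ds = 2s^5
  ∫ -16s^3 ds = -4s^4
  ∫ -15s^2 ds = -5s^3
  ∫ 2s ds = s^2
  ∫ 5 ds = 5s
F(s) = 2s^5 - 4s^4 - 5s^3 + s^2 + 5s + C


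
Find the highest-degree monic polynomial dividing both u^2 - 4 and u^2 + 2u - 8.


Factor each:
  u^2 - 4 = (u - 2)(u + 2)
  u^2 + 2u - 8 = (u - 2)(u + 4)
Common monic factor: u - 2


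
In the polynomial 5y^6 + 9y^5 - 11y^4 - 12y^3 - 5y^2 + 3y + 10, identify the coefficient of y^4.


Read off the coefficient of y^4: -11


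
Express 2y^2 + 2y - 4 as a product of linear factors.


Roots satisfy r1 + r2 = -b/a = -1 and r1*r2 = c/a = -2.
So r1 = 1, r2 = -2.
2y^2 + 2y - 4 = 2(y - r1)(y - r2) = 2(y - 1)(y + 2)


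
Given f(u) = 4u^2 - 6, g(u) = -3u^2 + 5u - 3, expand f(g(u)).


Substitute g(u) into f:
f(g(u)) = 4*(-3u^2 + 5u - 3)^2 + (-6)
(-3u^2 + 5u - 3)^2 = 9u^4 - 30u^3 + 43u^2 - 30u + 9
Expand and combine: 36u^4 - 120u^3 + 172u^2 - 120u + 30


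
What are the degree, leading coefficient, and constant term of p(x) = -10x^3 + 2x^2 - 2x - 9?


Highest power of x is 3, with coefficient -10. Constant term is -9.
Degree = 3, leading coefficient = -10, constant term = -9


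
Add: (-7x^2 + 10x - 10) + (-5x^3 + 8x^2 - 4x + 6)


Align terms by degree and add:
  -7x^2 + 10x - 10
  -5x^3 + 8x^2 - 4x + 6
= -5x^3 + x^2 + 6x - 4


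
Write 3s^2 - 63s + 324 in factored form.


Roots satisfy r1 + r2 = -b/a = 21 and r1*r2 = c/a = 108.
So r1 = 9, r2 = 12.
3s^2 - 63s + 324 = 3(s - r1)(s - r2) = 3(s - 9)(s - 12)


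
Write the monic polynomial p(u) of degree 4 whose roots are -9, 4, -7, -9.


p(u) = (u + 9)(u - 4)(u + 7)(u + 9)
Expand: u^4 + 21u^3 + 107u^2 - 261u - 2268


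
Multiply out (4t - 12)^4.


Expand (4t - 12)^4 by repeated multiplication:
  (4t - 12)^2 = 16t^2 - 96t + 144
  (4t - 12)^3 = 64t^3 - 576t^2 + 1728t - 1728
= 256t^4 - 3072t^3 + 13824t^2 - 27648t + 20736


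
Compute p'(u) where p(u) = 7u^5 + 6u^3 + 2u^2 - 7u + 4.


Apply the power rule term by term:
  d/du(7u^5) = 35u^4
  d/du(6u^3) = 18u^2
  d/du(2u^2) = 4u
  d/du(-7u) = -7
  d/du(4) = 0
p'(u) = 35u^4 + 18u^2 + 4u - 7


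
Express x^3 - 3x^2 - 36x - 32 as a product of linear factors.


Try integer roots (divisors of -32). x=8: p(8)=0.
Divide out (x - 8): quotient is x^2 + 5x + 4.
Factor the quadratic: (x + 1)(x + 4)
Result: (x - 8)(x + 1)(x + 4)


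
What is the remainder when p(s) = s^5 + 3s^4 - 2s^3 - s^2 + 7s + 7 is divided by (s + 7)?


By the Remainder Theorem, the remainder equals p(-7):
  1*(-7)^5 = -16807
  3*(-7)^4 = 7203
  -2*(-7)^3 = 686
  -1*(-7)^2 = -49
  7*(-7)^1 = -49
  constant: 7
Sum: -16807 + 7203 + 686 - 49 - 49 + 7 = -9009


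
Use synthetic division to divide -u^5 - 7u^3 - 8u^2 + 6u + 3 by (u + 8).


Synthetic division with c = -8. Coefficients: -1, 0, -7, -8, 6, 3
Bring down -1.
  -1 * -8 = 8; 8 + 0 = 8
  8 * -8 = -64; -64 - 7 = -71
  -71 * -8 = 568; 568 - 8 = 560
  560 * -8 = -4480; -4480 + 6 = -4474
  -4474 * -8 = 35792; 35792 + 3 = 35795
Quotient: -u^4 + 8u^3 - 71u^2 + 560u - 4474, Remainder: 35795


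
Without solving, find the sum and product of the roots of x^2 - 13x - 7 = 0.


For ax^2+bx+c=0: sum = -b/a, product = c/a.
a=1, b=-13, c=-7
Sum = -(-13)/1 = 13
Product = (-7)/1 = -7


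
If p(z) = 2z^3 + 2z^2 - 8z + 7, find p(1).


Using direct substitution:
  2 * (1)^3 = 2
  2 * (1)^2 = 2
  -8 * (1)^1 = -8
  constant: 7
Sum = 2 + 2 - 8 + 7 = 3


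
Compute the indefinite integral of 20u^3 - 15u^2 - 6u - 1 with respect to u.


Reverse power rule on each term:
  ∫ 20u^3 du = 5u^4
  ∫ -15u^2 du = -5u^3
  ∫ -6u du = -3u^2
  ∫ -1 du = -u
F(u) = 5u^4 - 5u^3 - 3u^2 - u + C


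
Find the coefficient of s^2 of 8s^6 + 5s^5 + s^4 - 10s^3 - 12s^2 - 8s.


Read off the coefficient of s^2: -12


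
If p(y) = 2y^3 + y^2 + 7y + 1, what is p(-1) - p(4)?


p(-1) = -7
p(4) = 173
p(-1) - p(4) = -7 - 173 = -180


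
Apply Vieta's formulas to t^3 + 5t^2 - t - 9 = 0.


Monic cubic t^3+bt^2+ct+d=0: sum=-b, pairwise sum=c, product=-d.
b=5, c=-1, d=-9
r1+r2+r3 = -5
r1r2+r1r3+r2r3 = -1
r1r2r3 = 9


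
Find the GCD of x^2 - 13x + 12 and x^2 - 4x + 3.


Factor each:
  x^2 - 13x + 12 = (x - 1)(x - 12)
  x^2 - 4x + 3 = (x - 1)(x - 3)
Common monic factor: x - 1


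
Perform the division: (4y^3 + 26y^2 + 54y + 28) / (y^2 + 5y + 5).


(4y^3 + 26y^2 + 54y + 28) / (y^2 + 5y + 5)
Step 1: 4y * (y^2 + 5y + 5) = 4y^3 + 20y^2 + 20y; subtract.
Step 2: 6 * (y^2 + 5y + 5) = 6y^2 + 30y + 30; subtract.
Quotient: 4y + 6, Remainder: 4y - 2


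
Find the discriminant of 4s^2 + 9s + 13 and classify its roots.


D = b^2 - 4ac = (9)^2 - 4(4)(13) = 81 - 208 = -127
Since D < 0: two complex conjugate roots (no real roots)


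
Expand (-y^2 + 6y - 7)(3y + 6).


Distribute each term of the first polynomial:
  (-y^2)(3y + 6) = -3y^3 - 6y^2
  (6y)(3y + 6) = 18y^2 + 36y
  (-7)(3y + 6) = -21y - 42
Sum: -3y^3 + 12y^2 + 15y - 42


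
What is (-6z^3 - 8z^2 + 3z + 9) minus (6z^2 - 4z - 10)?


Distribute the minus sign:
  (-6z^3 - 8z^2 + 3z + 9)
- (6z^2 - 4z - 10)
Negate second polynomial: -6z^2 + 4z + 10
Add: -6z^3 - 14z^2 + 7z + 19


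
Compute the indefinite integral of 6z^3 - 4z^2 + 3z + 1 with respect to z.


Reverse power rule on each term:
  ∫ 6z^3 dz = (3/2)z^4
  ∫ -4z^2 dz = -(4/3)z^3
  ∫ 3z dz = (3/2)z^2
  ∫ 1 dz = z
F(z) = (3/2)z^4 - (4/3)z^3 + (3/2)z^2 + z + C


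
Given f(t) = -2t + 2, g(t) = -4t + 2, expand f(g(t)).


Substitute g(t) into f:
f(g(t)) = -2*(-4t + 2) + 2
Expand and combine: 8t - 2


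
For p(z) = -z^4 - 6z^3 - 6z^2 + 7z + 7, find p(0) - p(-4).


p(0) = 7
p(-4) = 11
p(0) - p(-4) = 7 - 11 = -4


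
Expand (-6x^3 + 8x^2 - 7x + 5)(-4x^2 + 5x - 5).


Distribute each term of the first polynomial:
  (-6x^3)(-4x^2 + 5x - 5) = 24x^5 - 30x^4 + 30x^3
  (8x^2)(-4x^2 + 5x - 5) = -32x^4 + 40x^3 - 40x^2
  (-7x)(-4x^2 + 5x - 5) = 28x^3 - 35x^2 + 35x
  (5)(-4x^2 + 5x - 5) = -20x^2 + 25x - 25
Sum: 24x^5 - 62x^4 + 98x^3 - 95x^2 + 60x - 25


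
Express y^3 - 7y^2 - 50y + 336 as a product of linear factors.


Try integer roots (divisors of 336). y=-7: p(-7)=0.
Divide out (y + 7): quotient is y^2 - 14y + 48.
Factor the quadratic: (y - 6)(y - 8)
Result: (y + 7)(y - 6)(y - 8)


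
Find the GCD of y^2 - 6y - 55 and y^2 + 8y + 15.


Factor each:
  y^2 - 6y - 55 = (y + 5)(y - 11)
  y^2 + 8y + 15 = (y + 5)(y + 3)
Common monic factor: y + 5


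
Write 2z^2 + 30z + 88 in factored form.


Roots satisfy r1 + r2 = -b/a = -15 and r1*r2 = c/a = 44.
So r1 = -11, r2 = -4.
2z^2 + 30z + 88 = 2(z - r1)(z - r2) = 2(z + 11)(z + 4)


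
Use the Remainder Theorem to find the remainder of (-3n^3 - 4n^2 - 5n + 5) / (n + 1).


By the Remainder Theorem, the remainder equals p(-1):
  -3*(-1)^3 = 3
  -4*(-1)^2 = -4
  -5*(-1)^1 = 5
  constant: 5
Sum: 3 - 4 + 5 + 5 = 9


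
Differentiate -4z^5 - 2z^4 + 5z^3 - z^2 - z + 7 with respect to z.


Apply the power rule term by term:
  d/dz(-4z^5) = -20z^4
  d/dz(-2z^4) = -8z^3
  d/dz(5z^3) = 15z^2
  d/dz(-z^2) = -2z
  d/dz(-z) = -1
  d/dz(7) = 0
p'(z) = -20z^4 - 8z^3 + 15z^2 - 2z - 1


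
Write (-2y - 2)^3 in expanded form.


Expand (-2y - 2)^3 by repeated multiplication:
  (-2y - 2)^2 = 4y^2 + 8y + 4
= -8y^3 - 24y^2 - 24y - 8


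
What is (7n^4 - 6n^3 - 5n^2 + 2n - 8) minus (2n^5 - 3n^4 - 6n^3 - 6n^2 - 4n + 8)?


Distribute the minus sign:
  (7n^4 - 6n^3 - 5n^2 + 2n - 8)
- (2n^5 - 3n^4 - 6n^3 - 6n^2 - 4n + 8)
Negate second polynomial: -2n^5 + 3n^4 + 6n^3 + 6n^2 + 4n - 8
Add: -2n^5 + 10n^4 + n^2 + 6n - 16


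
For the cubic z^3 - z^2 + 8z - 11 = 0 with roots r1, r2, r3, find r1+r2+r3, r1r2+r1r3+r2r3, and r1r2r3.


Monic cubic z^3+bz^2+cz+d=0: sum=-b, pairwise sum=c, product=-d.
b=-1, c=8, d=-11
r1+r2+r3 = 1
r1r2+r1r3+r2r3 = 8
r1r2r3 = 11


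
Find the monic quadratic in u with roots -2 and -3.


p(u) = (u + 2)(u + 3)
Expand: u^2 + 5u + 6


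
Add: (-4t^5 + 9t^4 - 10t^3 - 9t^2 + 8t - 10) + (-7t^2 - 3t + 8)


Align terms by degree and add:
  -4t^5 + 9t^4 - 10t^3 - 9t^2 + 8t - 10
  -7t^2 - 3t + 8
= -4t^5 + 9t^4 - 10t^3 - 16t^2 + 5t - 2


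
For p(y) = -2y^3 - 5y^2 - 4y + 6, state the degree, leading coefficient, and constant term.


Highest power of y is 3, with coefficient -2. Constant term is 6.
Degree = 3, leading coefficient = -2, constant term = 6


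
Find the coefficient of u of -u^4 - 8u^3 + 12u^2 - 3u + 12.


Read off the coefficient of u: -3


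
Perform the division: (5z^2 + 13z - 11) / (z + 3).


(5z^2 + 13z - 11) / (z + 3)
Step 1: 5z * (z + 3) = 5z^2 + 15z; subtract.
Step 2: -2 * (z + 3) = -2z - 6; subtract.
Quotient: 5z - 2, Remainder: -5


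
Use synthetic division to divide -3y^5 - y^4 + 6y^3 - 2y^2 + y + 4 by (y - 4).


Synthetic division with c = 4. Coefficients: -3, -1, 6, -2, 1, 4
Bring down -3.
  -3 * 4 = -12; -12 - 1 = -13
  -13 * 4 = -52; -52 + 6 = -46
  -46 * 4 = -184; -184 - 2 = -186
  -186 * 4 = -744; -744 + 1 = -743
  -743 * 4 = -2972; -2972 + 4 = -2968
Quotient: -3y^4 - 13y^3 - 46y^2 - 186y - 743, Remainder: -2968


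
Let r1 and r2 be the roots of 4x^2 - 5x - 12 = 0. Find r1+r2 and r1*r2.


For ax^2+bx+c=0: sum = -b/a, product = c/a.
a=4, b=-5, c=-12
Sum = -(-5)/4 = 5/4
Product = (-12)/4 = -3


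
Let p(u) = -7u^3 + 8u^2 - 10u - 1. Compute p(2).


Using direct substitution:
  -7 * (2)^3 = -56
  8 * (2)^2 = 32
  -10 * (2)^1 = -20
  constant: -1
Sum = -56 + 32 - 20 - 1 = -45


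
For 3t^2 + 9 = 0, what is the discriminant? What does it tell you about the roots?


D = b^2 - 4ac = (0)^2 - 4(3)(9) = 0 - 108 = -108
Since D < 0: two complex conjugate roots (no real roots)


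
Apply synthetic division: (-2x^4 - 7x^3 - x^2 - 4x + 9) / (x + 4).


Synthetic division with c = -4. Coefficients: -2, -7, -1, -4, 9
Bring down -2.
  -2 * -4 = 8; 8 - 7 = 1
  1 * -4 = -4; -4 - 1 = -5
  -5 * -4 = 20; 20 - 4 = 16
  16 * -4 = -64; -64 + 9 = -55
Quotient: -2x^3 + x^2 - 5x + 16, Remainder: -55


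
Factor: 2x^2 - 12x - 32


Roots satisfy r1 + r2 = -b/a = 6 and r1*r2 = c/a = -16.
So r1 = 8, r2 = -2.
2x^2 - 12x - 32 = 2(x - r1)(x - r2) = 2(x - 8)(x + 2)


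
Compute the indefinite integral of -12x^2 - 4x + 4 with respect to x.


Reverse power rule on each term:
  ∫ -12x^2 dx = -4x^3
  ∫ -4x dx = -2x^2
  ∫ 4 dx = 4x
F(x) = -4x^3 - 2x^2 + 4x + C


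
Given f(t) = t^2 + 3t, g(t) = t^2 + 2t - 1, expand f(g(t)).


Substitute g(t) into f:
f(g(t)) = 1*(t^2 + 2t - 1)^2 + 3*(t^2 + 2t - 1)
(t^2 + 2t - 1)^2 = t^4 + 4t^3 + 2t^2 - 4t + 1
Expand and combine: t^4 + 4t^3 + 5t^2 + 2t - 2


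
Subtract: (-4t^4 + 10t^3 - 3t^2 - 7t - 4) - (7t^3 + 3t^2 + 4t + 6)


Distribute the minus sign:
  (-4t^4 + 10t^3 - 3t^2 - 7t - 4)
- (7t^3 + 3t^2 + 4t + 6)
Negate second polynomial: -7t^3 - 3t^2 - 4t - 6
Add: -4t^4 + 3t^3 - 6t^2 - 11t - 10


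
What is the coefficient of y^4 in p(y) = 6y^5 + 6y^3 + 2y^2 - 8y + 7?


Read off the coefficient of y^4: 0


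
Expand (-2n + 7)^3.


Expand (-2n + 7)^3 by repeated multiplication:
  (-2n + 7)^2 = 4n^2 - 28n + 49
= -8n^3 + 84n^2 - 294n + 343


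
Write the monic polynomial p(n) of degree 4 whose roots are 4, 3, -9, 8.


p(n) = (n - 4)(n - 3)(n + 9)(n - 8)
Expand: n^4 - 6n^3 - 67n^2 + 516n - 864


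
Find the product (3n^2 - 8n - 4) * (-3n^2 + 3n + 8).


Distribute each term of the first polynomial:
  (3n^2)(-3n^2 + 3n + 8) = -9n^4 + 9n^3 + 24n^2
  (-8n)(-3n^2 + 3n + 8) = 24n^3 - 24n^2 - 64n
  (-4)(-3n^2 + 3n + 8) = 12n^2 - 12n - 32
Sum: -9n^4 + 33n^3 + 12n^2 - 76n - 32


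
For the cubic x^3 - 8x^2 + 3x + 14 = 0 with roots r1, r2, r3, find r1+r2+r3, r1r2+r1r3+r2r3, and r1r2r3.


Monic cubic x^3+bx^2+cx+d=0: sum=-b, pairwise sum=c, product=-d.
b=-8, c=3, d=14
r1+r2+r3 = 8
r1r2+r1r3+r2r3 = 3
r1r2r3 = -14


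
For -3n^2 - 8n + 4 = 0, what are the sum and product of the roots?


For an^2+bn+c=0: sum = -b/a, product = c/a.
a=-3, b=-8, c=4
Sum = -(-8)/-3 = -8/3
Product = (4)/-3 = -4/3


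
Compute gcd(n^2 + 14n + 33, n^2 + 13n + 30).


Factor each:
  n^2 + 14n + 33 = (n + 3)(n + 11)
  n^2 + 13n + 30 = (n + 3)(n + 10)
Common monic factor: n + 3


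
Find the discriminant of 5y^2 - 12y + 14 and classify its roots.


D = b^2 - 4ac = (-12)^2 - 4(5)(14) = 144 - 280 = -136
Since D < 0: two complex conjugate roots (no real roots)


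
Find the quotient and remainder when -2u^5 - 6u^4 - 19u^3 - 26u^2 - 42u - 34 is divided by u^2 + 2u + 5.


(-2u^5 - 6u^4 - 19u^3 - 26u^2 - 42u - 34) / (u^2 + 2u + 5)
Step 1: -2u^3 * (u^2 + 2u + 5) = -2u^5 - 4u^4 - 10u^3; subtract.
Step 2: -2u^2 * (u^2 + 2u + 5) = -2u^4 - 4u^3 - 10u^2; subtract.
Step 3: -5u * (u^2 + 2u + 5) = -5u^3 - 10u^2 - 25u; subtract.
Step 4: -6 * (u^2 + 2u + 5) = -6u^2 - 12u - 30; subtract.
Quotient: -2u^3 - 2u^2 - 5u - 6, Remainder: -5u - 4


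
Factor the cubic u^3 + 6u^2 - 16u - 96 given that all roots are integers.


Try integer roots (divisors of -96). u=-6: p(-6)=0.
Divide out (u + 6): quotient is u^2 - 16.
Factor the quadratic: (u + 4)(u - 4)
Result: (u + 6)(u + 4)(u - 4)


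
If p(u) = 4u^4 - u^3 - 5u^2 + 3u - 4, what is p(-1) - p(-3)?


p(-1) = -7
p(-3) = 293
p(-1) - p(-3) = -7 - 293 = -300


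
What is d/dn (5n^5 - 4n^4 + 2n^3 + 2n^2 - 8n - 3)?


Apply the power rule term by term:
  d/dn(5n^5) = 25n^4
  d/dn(-4n^4) = -16n^3
  d/dn(2n^3) = 6n^2
  d/dn(2n^2) = 4n
  d/dn(-8n) = -8
  d/dn(-3) = 0
p'(n) = 25n^4 - 16n^3 + 6n^2 + 4n - 8


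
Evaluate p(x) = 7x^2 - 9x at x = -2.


Using direct substitution:
  7 * (-2)^2 = 28
  -9 * (-2)^1 = 18
  constant: 0
Sum = 28 + 18 + 0 = 46


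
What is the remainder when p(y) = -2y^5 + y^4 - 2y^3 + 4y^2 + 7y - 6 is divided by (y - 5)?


By the Remainder Theorem, the remainder equals p(5):
  -2*(5)^5 = -6250
  1*(5)^4 = 625
  -2*(5)^3 = -250
  4*(5)^2 = 100
  7*(5)^1 = 35
  constant: -6
Sum: -6250 + 625 - 250 + 100 + 35 - 6 = -5746


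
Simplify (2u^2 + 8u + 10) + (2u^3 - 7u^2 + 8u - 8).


Align terms by degree and add:
  2u^2 + 8u + 10
+ 2u^3 - 7u^2 + 8u - 8
= 2u^3 - 5u^2 + 16u + 2


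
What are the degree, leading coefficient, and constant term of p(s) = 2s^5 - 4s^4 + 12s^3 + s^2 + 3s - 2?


Highest power of s is 5, with coefficient 2. Constant term is -2.
Degree = 5, leading coefficient = 2, constant term = -2


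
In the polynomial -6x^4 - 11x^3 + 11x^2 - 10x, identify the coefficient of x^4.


Read off the coefficient of x^4: -6


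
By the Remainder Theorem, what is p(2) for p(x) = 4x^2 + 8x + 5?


By the Remainder Theorem, the remainder equals p(2):
  4*(2)^2 = 16
  8*(2)^1 = 16
  constant: 5
Sum: 16 + 16 + 5 = 37


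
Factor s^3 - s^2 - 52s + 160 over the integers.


Try integer roots (divisors of 160). s=5: p(5)=0.
Divide out (s - 5): quotient is s^2 + 4s - 32.
Factor the quadratic: (s - 4)(s + 8)
Result: (s - 5)(s - 4)(s + 8)


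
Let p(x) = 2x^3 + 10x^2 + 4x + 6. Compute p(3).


Using direct substitution:
  2 * (3)^3 = 54
  10 * (3)^2 = 90
  4 * (3)^1 = 12
  constant: 6
Sum = 54 + 90 + 12 + 6 = 162


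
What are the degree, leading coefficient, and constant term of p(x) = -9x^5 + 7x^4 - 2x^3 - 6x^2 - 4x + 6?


Highest power of x is 5, with coefficient -9. Constant term is 6.
Degree = 5, leading coefficient = -9, constant term = 6


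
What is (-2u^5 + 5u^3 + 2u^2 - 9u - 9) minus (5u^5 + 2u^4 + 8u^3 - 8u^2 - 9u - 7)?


Distribute the minus sign:
  (-2u^5 + 5u^3 + 2u^2 - 9u - 9)
- (5u^5 + 2u^4 + 8u^3 - 8u^2 - 9u - 7)
Negate second polynomial: -5u^5 - 2u^4 - 8u^3 + 8u^2 + 9u + 7
Add: -7u^5 - 2u^4 - 3u^3 + 10u^2 - 2
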